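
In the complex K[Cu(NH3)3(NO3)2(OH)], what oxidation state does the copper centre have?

1 potassium outside the brackets (+1 each) → the complex ion is 1−.
Ligand charges: 2×NO3 = -2; 3×NH3 neutral; 1×OH = -1; sum -3.
Cu + (-3) = 1− ⇒ Cu is +2.

+2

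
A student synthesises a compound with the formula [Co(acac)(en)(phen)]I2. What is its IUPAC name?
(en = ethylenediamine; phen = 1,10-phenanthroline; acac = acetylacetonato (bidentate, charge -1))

(acetylacetonato)(ethylenediamine)(1,10-phenanthroline)cobalt(III) iodide

The 2 iodide counter-ions carry a total charge of -2, so each complex ion is 2+.
Ligand charges: 1×ethylenediamine (neutral), 1×1,10-phenanthroline (neutral), 1×acetylacetonato (-1 each); total -1. So Co + (-1) = 2+, giving Co = +3.
Ligands are named alphabetically: acetylacetonato before ethylenediamine before phenanthroline.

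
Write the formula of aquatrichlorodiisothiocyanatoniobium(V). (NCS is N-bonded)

Ligands: 2 isothiocyanato (NCS, -1), 1 aqua (H2O, neutral), 3 chloro (Cl, -1). Ligand charge sum = -5.
With Nb in oxidation state +5, the complex ion is [Nb...].

[NbCl3(H2O)(NCS)2]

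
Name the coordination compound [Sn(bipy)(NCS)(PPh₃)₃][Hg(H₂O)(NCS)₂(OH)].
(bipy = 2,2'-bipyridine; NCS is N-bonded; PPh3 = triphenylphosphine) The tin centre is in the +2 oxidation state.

Sn is given as +2; the cation's ligand charges sum to -1, so the complex cation is 1+.
A 1:1 salt means the anion carries the equal and opposite charge, 1−.
Anion: ligand charges sum to -3; for the ion to be 1−, Hg = +2.

(2,2'-bipyridine)isothiocyanatotris(triphenylphosphine)tin(II) aquahydroxodiisothiocyanatomercurate(II)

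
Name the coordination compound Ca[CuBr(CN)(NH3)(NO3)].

The 1 calcium counter-ion carries a total charge of +2, so each complex ion is 2−.
Ligand charges: 1×bromo (-1 each), 1×cyano (-1 each), 1×ammine (neutral), 1×nitrato (-1 each); total -3. So Cu + (-3) = 2−, giving Cu = +1.
The complex ion is anionic, so copper takes the -ate form cuprate(I).

calcium amminebromocyanonitratocuprate(I)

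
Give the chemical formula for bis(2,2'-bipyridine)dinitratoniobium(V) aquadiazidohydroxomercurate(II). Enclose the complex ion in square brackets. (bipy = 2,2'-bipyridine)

[Nb(bipy)2(NO3)2][Hg(H2O)(N3)2(OH)]3

Cation [Nb…]: ligand charges -2, Nb(V) ⇒ ion charge 3+.
Anion [Hg…]: ligand charges -3, Hg(II) ⇒ ion charge 1−.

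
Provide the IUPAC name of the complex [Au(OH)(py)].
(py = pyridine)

hydroxo(pyridine)gold(I)

There is no counter-ion, so the complex is neutral overall.
Ligand charges: 1×hydroxo (-1 each), 1×pyridine (neutral); total -1. So Au + (-1) = 0, giving Au = +1.
Ligands are named alphabetically: hydroxo before pyridine.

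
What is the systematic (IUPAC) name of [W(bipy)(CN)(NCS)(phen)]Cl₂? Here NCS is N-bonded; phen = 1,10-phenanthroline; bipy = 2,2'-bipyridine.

(2,2'-bipyridine)cyanoisothiocyanato(1,10-phenanthroline)tungsten(IV) chloride

The 2 chloride counter-ions carry a total charge of -2, so each complex ion is 2+.
Ligand charges: 1×isothiocyanato (-1 each), 1×1,10-phenanthroline (neutral), 1×cyano (-1 each), 1×2,2'-bipyridine (neutral); total -2. So W + (-2) = 2+, giving W = +4.
Ligands are named alphabetically: bipyridine before cyano before isothiocyanato before phenanthroline.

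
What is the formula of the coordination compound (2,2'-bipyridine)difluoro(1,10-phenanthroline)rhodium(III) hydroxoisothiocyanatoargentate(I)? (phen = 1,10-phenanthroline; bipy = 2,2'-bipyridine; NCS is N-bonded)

[Rh(bipy)F2(phen)][Ag(NCS)(OH)]

Cation [Rh…]: ligand charges -2, Rh(III) ⇒ ion charge 1+.
Anion [Ag…]: ligand charges -2, Ag(I) ⇒ ion charge 1−.
One 1+ cation balances one 1− anion.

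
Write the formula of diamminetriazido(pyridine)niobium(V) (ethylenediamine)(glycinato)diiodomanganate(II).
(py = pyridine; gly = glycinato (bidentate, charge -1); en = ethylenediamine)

Cation [Nb…]: ligand charges -3, Nb(V) ⇒ ion charge 2+.
Anion [Mn…]: ligand charges -3, Mn(II) ⇒ ion charge 1−.
One 2+ cation requires 2 of the 1− anion.

[Nb(N3)3(NH3)2(py)][Mn(en)(gly)I2]2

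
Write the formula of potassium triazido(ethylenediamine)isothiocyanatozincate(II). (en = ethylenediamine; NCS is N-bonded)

K2[Zn(en)(N3)3(NCS)]

Ligands: 1 ethylenediamine (en, neutral), 1 isothiocyanato (NCS, -1), 3 azido (N3, -1). Ligand charge sum = -4.
With Zn in oxidation state +2, the complex ion is [Zn...]^2−.
Charge balance with potassium (+1) requires 1 complex ion per 2 potassium.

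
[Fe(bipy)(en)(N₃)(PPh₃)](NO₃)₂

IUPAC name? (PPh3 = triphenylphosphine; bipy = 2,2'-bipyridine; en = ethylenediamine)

The 2 nitrate counter-ions carry a total charge of -2, so each complex ion is 2+.
Ligand charges: 1×azido (-1 each), 1×triphenylphosphine (neutral), 1×2,2'-bipyridine (neutral), 1×ethylenediamine (neutral); total -1. So Fe + (-1) = 2+, giving Fe = +3.
Ligands are named alphabetically: azido before bipyridine before ethylenediamine before triphenylphosphine.

azido(2,2'-bipyridine)(ethylenediamine)(triphenylphosphine)iron(III) nitrate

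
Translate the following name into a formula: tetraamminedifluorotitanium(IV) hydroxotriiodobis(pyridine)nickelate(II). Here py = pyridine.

[TiF2(NH3)4][NiI3(OH)(py)2]

Cation [Ti…]: ligand charges -2, Ti(IV) ⇒ ion charge 2+.
Anion [Ni…]: ligand charges -4, Ni(II) ⇒ ion charge 2−.
One 2+ cation balances one 2− anion.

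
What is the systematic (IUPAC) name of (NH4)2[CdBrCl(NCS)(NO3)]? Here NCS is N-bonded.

ammonium bromochloroisothiocyanatonitratocadmate(II)

The 2 ammonium counter-ions carry a total charge of +2, so each complex ion is 2−.
Ligand charges: 1×bromo (-1 each), 1×nitrato (-1 each), 1×isothiocyanato (-1 each), 1×chloro (-1 each); total -4. So Cd + (-4) = 2−, giving Cd = +2.
The complex ion is anionic, so cadmium takes the -ate form cadmate(II).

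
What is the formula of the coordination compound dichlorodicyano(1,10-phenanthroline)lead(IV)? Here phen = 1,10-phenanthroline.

[PbCl2(CN)2(phen)]

Ligands: 2 chloro (Cl, -1), 1 1,10-phenanthroline (phen, neutral), 2 cyano (CN, -1). Ligand charge sum = -4.
With Pb in oxidation state +4, the complex ion is [Pb...].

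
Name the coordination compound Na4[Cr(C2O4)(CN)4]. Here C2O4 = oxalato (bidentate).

sodium tetracyanooxalatochromate(II)

The 4 sodium counter-ions carry a total charge of +4, so each complex ion is 4−.
Ligand charges: 4×cyano (-1 each), 1×oxalato (-2 each); total -6. So Cr + (-6) = 4−, giving Cr = +2.
The complex ion is anionic, so chromium takes the -ate form chromate(II).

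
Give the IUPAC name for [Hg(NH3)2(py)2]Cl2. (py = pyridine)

diamminebis(pyridine)mercury(II) chloride

The 2 chloride counter-ions carry a total charge of -2, so each complex ion is 2+.
Ligand charges: 2×pyridine (neutral), 2×ammine (neutral); total 0. So Hg + (0) = 2+, giving Hg = +2.
Ligands are named alphabetically: ammine before pyridine.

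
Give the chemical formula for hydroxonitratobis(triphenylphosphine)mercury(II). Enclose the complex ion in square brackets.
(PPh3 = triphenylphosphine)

[Hg(NO3)(OH)(PPh3)2]

Ligands: 1 nitrato (NO3, -1), 2 triphenylphosphine (PPh3, neutral), 1 hydroxo (OH, -1). Ligand charge sum = -2.
With Hg in oxidation state +2, the complex ion is [Hg...].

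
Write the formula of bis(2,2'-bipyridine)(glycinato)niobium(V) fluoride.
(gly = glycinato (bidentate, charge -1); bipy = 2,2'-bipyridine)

[Nb(bipy)2(gly)]F4

Ligands: 1 glycinato (gly, -1), 2 2,2'-bipyridine (bipy, neutral). Ligand charge sum = -1.
Charge balance with fluoride (-1) requires 1 complex ion per 4 fluoride.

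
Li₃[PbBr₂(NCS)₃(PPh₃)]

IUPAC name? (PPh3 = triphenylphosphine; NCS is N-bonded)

lithium dibromotriisothiocyanato(triphenylphosphine)plumbate(II)

The 3 lithium counter-ions carry a total charge of +3, so each complex ion is 3−.
Ligand charges: 1×triphenylphosphine (neutral), 3×isothiocyanato (-1 each), 2×bromo (-1 each); total -5. So Pb + (-5) = 3−, giving Pb = +2.
Ligands are named alphabetically: bromo before isothiocyanato before triphenylphosphine.
The complex ion is anionic, so lead takes the -ate form plumbate(II).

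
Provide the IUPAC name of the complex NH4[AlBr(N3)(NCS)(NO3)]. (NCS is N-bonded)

ammonium azidobromoisothiocyanatonitratoaluminate(III)

The 1 ammonium counter-ion carries a total charge of +1, so each complex ion is 1−.
Ligand charges: 1×nitrato (-1 each), 1×bromo (-1 each), 1×azido (-1 each), 1×isothiocyanato (-1 each); total -4. So Al + (-4) = 1−, giving Al = +3.
The complex ion is anionic, so aluminium takes the -ate form aluminate(III).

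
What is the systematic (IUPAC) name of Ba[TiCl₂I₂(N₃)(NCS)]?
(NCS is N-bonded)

The 1 barium counter-ion carries a total charge of +2, so each complex ion is 2−.
Ligand charges: 1×isothiocyanato (-1 each), 2×iodo (-1 each), 2×chloro (-1 each), 1×azido (-1 each); total -6. So Ti + (-6) = 2−, giving Ti = +4.
The complex ion is anionic, so titanium takes the -ate form titanate(IV).

barium azidodichlorodiiodoisothiocyanatotitanate(IV)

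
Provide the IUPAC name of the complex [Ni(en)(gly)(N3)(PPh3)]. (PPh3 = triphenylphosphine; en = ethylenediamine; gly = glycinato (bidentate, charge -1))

azido(ethylenediamine)(glycinato)(triphenylphosphine)nickel(II)

There is no counter-ion, so the complex is neutral overall.
Ligand charges: 1×triphenylphosphine (neutral), 1×ethylenediamine (neutral), 1×glycinato (-1 each), 1×azido (-1 each); total -2. So Ni + (-2) = 0, giving Ni = +2.
Ligands are named alphabetically: azido before ethylenediamine before glycinato before triphenylphosphine.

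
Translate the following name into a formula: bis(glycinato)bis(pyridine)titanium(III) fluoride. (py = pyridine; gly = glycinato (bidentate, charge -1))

Ligands: 2 pyridine (py, neutral), 2 glycinato (gly, -1). Ligand charge sum = -2.
With Ti in oxidation state +3, the complex ion is [Ti...]^1+.
Charge balance with fluoride (-1) requires 1 complex ion per 1 fluoride.

[Ti(gly)2(py)2]F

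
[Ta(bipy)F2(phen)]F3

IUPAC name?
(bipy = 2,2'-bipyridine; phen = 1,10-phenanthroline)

The 3 fluoride counter-ions carry a total charge of -3, so each complex ion is 3+.
Ligand charges: 1×2,2'-bipyridine (neutral), 2×fluoro (-1 each), 1×1,10-phenanthroline (neutral); total -2. So Ta + (-2) = 3+, giving Ta = +5.
Ligands are named alphabetically: bipyridine before fluoro before phenanthroline.

(2,2'-bipyridine)difluoro(1,10-phenanthroline)tantalum(V) fluoride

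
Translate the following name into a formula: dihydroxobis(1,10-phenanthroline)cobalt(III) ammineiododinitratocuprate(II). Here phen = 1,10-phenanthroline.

Cation [Co…]: ligand charges -2, Co(III) ⇒ ion charge 1+.
Anion [Cu…]: ligand charges -3, Cu(II) ⇒ ion charge 1−.
One 1+ cation balances one 1− anion.

[Co(OH)2(phen)2][CuI(NH3)(NO3)2]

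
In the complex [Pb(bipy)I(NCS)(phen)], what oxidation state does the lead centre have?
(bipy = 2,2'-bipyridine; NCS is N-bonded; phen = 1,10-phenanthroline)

+2

No counter-ion: the bracketed complex is neutral.
Ligand charges: 1×bipy neutral; 1×I = -1; 1×NCS = -1; 1×phen neutral; sum -2.
Pb + (-2) = 0 ⇒ Pb is +2.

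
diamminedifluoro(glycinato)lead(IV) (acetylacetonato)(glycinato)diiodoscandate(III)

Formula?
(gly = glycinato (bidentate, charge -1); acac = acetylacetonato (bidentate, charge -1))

[PbF2(gly)(NH3)2][Sc(acac)(gly)I2]

Cation [Pb…]: ligand charges -3, Pb(IV) ⇒ ion charge 1+.
Anion [Sc…]: ligand charges -4, Sc(III) ⇒ ion charge 1−.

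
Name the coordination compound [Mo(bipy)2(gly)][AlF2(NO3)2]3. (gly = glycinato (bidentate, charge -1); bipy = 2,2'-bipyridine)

bis(2,2'-bipyridine)(glycinato)molybdenum(IV) difluorodinitratoaluminate(III)

Both ions are complex: the cation is named first with the plain metal name, the anion second with the -ate form; each ion's ligands are alphabetised independently.
Aluminium is always +3 in its complexes; the anion's ligand charges sum to -4, so the complex anion is 1−.
With 3 anions per cation, the cation must be 3×1 = 3+.
Cation: ligand charges sum to -1; for the ion to be 3+, Mo = +4.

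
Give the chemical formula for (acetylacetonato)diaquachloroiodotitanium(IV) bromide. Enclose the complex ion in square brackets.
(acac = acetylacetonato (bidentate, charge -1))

[Ti(acac)Cl(H2O)2I]Br

Ligands: 1 acetylacetonato (acac, -1), 1 chloro (Cl, -1), 1 iodo (I, -1), 2 aqua (H2O, neutral). Ligand charge sum = -3.
With Ti in oxidation state +4, the complex ion is [Ti...]^1+.
Charge balance with bromide (-1) requires 1 complex ion per 1 bromide.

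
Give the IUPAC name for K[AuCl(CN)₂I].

The 1 potassium counter-ion carries a total charge of +1, so each complex ion is 1−.
Ligand charges: 2×cyano (-1 each), 1×iodo (-1 each), 1×chloro (-1 each); total -4. So Au + (-4) = 1−, giving Au = +3.
Ligands are named alphabetically: chloro before cyano before iodo.
The complex ion is anionic, so gold takes the -ate form aurate(III).

potassium chlorodicyanoiodoaurate(III)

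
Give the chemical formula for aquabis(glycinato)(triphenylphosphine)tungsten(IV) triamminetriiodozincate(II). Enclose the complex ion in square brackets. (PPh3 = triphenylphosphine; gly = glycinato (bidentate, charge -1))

[W(gly)2(H2O)(PPh3)][ZnI3(NH3)3]2

Cation [W…]: ligand charges -2, W(IV) ⇒ ion charge 2+.
Anion [Zn…]: ligand charges -3, Zn(II) ⇒ ion charge 1−.
One 2+ cation requires 2 of the 1− anion.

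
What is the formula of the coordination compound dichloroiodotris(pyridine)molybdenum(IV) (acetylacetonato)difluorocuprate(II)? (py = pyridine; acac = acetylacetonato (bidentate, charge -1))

Cation [Mo…]: ligand charges -3, Mo(IV) ⇒ ion charge 1+.
Anion [Cu…]: ligand charges -3, Cu(II) ⇒ ion charge 1−.

[MoCl2I(py)3][Cu(acac)F2]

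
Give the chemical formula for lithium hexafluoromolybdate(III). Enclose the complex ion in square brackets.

Ligands: 6 fluoro (F, -1). Ligand charge sum = -6.
Charge balance with lithium (+1) requires 1 complex ion per 3 lithium.

Li3[MoF6]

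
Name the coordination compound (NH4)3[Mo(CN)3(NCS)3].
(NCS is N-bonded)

ammonium tricyanotriisothiocyanatomolybdate(III)

The 3 ammonium counter-ions carry a total charge of +3, so each complex ion is 3−.
Ligand charges: 3×cyano (-1 each), 3×isothiocyanato (-1 each); total -6. So Mo + (-6) = 3−, giving Mo = +3.
Ligands are named alphabetically: cyano before isothiocyanato.
The complex ion is anionic, so molybdenum takes the -ate form molybdate(III).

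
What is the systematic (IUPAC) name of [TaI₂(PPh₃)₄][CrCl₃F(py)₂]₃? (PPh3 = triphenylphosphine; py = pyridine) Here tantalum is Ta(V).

Both ions are complex: the cation is named first with the plain metal name, the anion second with the -ate form; each ion's ligands are alphabetised independently.
Ta is given as +5; the cation's ligand charges sum to -2, so the complex cation is 3+.
With 3 anions per cation, each anion must be 3/3 = 1−.
Anion: ligand charges sum to -4; for the ion to be 1−, Cr = +3.

diiodotetrakis(triphenylphosphine)tantalum(V) trichlorofluorobis(pyridine)chromate(III)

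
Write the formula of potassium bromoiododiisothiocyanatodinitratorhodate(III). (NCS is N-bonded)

K3[RhBrI(NCS)2(NO3)2]

Ligands: 1 iodo (I, -1), 1 bromo (Br, -1), 2 nitrato (NO3, -1), 2 isothiocyanato (NCS, -1). Ligand charge sum = -6.
Charge balance with potassium (+1) requires 1 complex ion per 3 potassium.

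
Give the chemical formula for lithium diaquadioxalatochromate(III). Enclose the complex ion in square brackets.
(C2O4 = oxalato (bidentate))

Li[Cr(C2O4)2(H2O)2]

Ligands: 2 aqua (H2O, neutral), 2 oxalato (C2O4, -2). Ligand charge sum = -4.
With Cr in oxidation state +3, the complex ion is [Cr...]^1−.
Charge balance with lithium (+1) requires 1 complex ion per 1 lithium.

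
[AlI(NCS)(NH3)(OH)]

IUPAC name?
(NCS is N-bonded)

amminehydroxoiodoisothiocyanatoaluminium(III)

There is no counter-ion, so the complex is neutral overall.
Ligand charges: 1×iodo (-1 each), 1×ammine (neutral), 1×isothiocyanato (-1 each), 1×hydroxo (-1 each); total -3. So Al + (-3) = 0, giving Al = +3.
Ligands are named alphabetically: ammine before hydroxo before iodo before isothiocyanato.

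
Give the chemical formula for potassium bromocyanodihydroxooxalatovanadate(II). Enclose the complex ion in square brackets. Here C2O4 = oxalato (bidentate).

K4[VBr(C2O4)(CN)(OH)2]

Ligands: 1 cyano (CN, -1), 2 hydroxo (OH, -1), 1 oxalato (C2O4, -2), 1 bromo (Br, -1). Ligand charge sum = -6.
Charge balance with potassium (+1) requires 1 complex ion per 4 potassium.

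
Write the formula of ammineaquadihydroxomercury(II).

Ligands: 1 aqua (H2O, neutral), 2 hydroxo (OH, -1), 1 ammine (NH3, neutral). Ligand charge sum = -2.
With Hg in oxidation state +2, the complex ion is [Hg...].

[Hg(H2O)(NH3)(OH)2]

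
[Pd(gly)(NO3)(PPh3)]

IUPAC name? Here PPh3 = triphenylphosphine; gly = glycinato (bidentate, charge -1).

(glycinato)nitrato(triphenylphosphine)palladium(II)

There is no counter-ion, so the complex is neutral overall.
Ligand charges: 1×triphenylphosphine (neutral), 1×glycinato (-1 each), 1×nitrato (-1 each); total -2. So Pd + (-2) = 0, giving Pd = +2.
Ligands are named alphabetically: glycinato before nitrato before triphenylphosphine.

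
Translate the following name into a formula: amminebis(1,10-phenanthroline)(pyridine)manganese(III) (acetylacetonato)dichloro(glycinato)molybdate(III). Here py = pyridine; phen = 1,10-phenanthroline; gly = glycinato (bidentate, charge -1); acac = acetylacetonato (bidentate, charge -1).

Cation [Mn…]: ligand charges 0, Mn(III) ⇒ ion charge 3+.
Anion [Mo…]: ligand charges -4, Mo(III) ⇒ ion charge 1−.
One 3+ cation requires 3 of the 1− anion.

[Mn(NH3)(phen)2(py)][Mo(acac)Cl2(gly)]3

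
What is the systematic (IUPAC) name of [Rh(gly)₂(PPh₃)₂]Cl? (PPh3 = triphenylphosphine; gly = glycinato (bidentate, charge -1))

The 1 chloride counter-ion carries a total charge of -1, so each complex ion is 1+.
Ligand charges: 2×triphenylphosphine (neutral), 2×glycinato (-1 each); total -2. So Rh + (-2) = 1+, giving Rh = +3.
Ligands are named alphabetically: glycinato before triphenylphosphine.

bis(glycinato)bis(triphenylphosphine)rhodium(III) chloride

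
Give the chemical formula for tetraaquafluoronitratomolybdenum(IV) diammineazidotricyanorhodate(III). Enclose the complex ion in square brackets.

[MoF(H2O)4(NO3)][Rh(CN)3(N3)(NH3)2]2

Cation [Mo…]: ligand charges -2, Mo(IV) ⇒ ion charge 2+.
Anion [Rh…]: ligand charges -4, Rh(III) ⇒ ion charge 1−.
One 2+ cation requires 2 of the 1− anion.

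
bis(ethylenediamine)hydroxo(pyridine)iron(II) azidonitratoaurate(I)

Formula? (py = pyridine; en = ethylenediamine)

Cation [Fe…]: ligand charges -1, Fe(II) ⇒ ion charge 1+.
Anion [Au…]: ligand charges -2, Au(I) ⇒ ion charge 1−.
One 1+ cation balances one 1− anion.

[Fe(en)2(OH)(py)][Au(N3)(NO3)]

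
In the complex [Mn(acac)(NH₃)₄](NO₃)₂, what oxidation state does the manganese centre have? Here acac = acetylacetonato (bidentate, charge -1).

2 nitrate outside the brackets (-1 each) → the complex ion is 2+.
Ligand charges: 4×NH3 neutral; 1×acac = -1; sum -1.
Mn + (-1) = 2+ ⇒ Mn is +3.

+3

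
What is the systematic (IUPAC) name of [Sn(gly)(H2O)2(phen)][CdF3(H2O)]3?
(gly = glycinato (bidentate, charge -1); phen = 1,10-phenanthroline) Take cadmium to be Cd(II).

diaqua(glycinato)(1,10-phenanthroline)tin(IV) aquatrifluorocadmate(II)

Cd is given as +2; the anion's ligand charges sum to -3, so the complex anion is 1−.
With 3 anions per cation, the cation must be 3×1 = 3+.
Cation: ligand charges sum to -1; for the ion to be 3+, Sn = +4.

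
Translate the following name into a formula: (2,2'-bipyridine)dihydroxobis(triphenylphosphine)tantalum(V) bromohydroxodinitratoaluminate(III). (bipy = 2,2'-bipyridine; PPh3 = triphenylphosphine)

[Ta(bipy)(OH)2(PPh3)2][AlBr(NO3)2(OH)]3

Cation [Ta…]: ligand charges -2, Ta(V) ⇒ ion charge 3+.
Anion [Al…]: ligand charges -4, Al(III) ⇒ ion charge 1−.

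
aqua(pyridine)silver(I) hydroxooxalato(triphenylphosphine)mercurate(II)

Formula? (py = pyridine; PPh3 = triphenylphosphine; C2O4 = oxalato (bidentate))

Cation [Ag…]: ligand charges 0, Ag(I) ⇒ ion charge 1+.
Anion [Hg…]: ligand charges -3, Hg(II) ⇒ ion charge 1−.
One 1+ cation balances one 1− anion.

[Ag(H2O)(py)][Hg(C2O4)(OH)(PPh3)]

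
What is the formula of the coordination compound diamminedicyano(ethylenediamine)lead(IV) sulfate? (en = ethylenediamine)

[Pb(CN)2(en)(NH3)2]SO4

Ligands: 2 ammine (NH3, neutral), 1 ethylenediamine (en, neutral), 2 cyano (CN, -1). Ligand charge sum = -2.
Charge balance with sulfate (-2) requires 1 complex ion per 1 sulfate.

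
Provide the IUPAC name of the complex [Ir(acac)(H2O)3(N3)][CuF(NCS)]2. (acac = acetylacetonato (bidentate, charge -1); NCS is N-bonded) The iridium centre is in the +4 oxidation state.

Both ions are complex: the cation is named first with the plain metal name, the anion second with the -ate form; each ion's ligands are alphabetised independently.
Ir is given as +4; the cation's ligand charges sum to -2, so the complex cation is 2+.
With 2 anions per cation, each anion must be 2/2 = 1−.
Anion: ligand charges sum to -2; for the ion to be 1−, Cu = +1.

(acetylacetonato)triaquaazidoiridium(IV) fluoroisothiocyanatocuprate(I)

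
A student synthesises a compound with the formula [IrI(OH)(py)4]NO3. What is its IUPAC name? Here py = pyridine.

hydroxoiodotetrakis(pyridine)iridium(III) nitrate

The 1 nitrate counter-ion carries a total charge of -1, so each complex ion is 1+.
Ligand charges: 4×pyridine (neutral), 1×hydroxo (-1 each), 1×iodo (-1 each); total -2. So Ir + (-2) = 1+, giving Ir = +3.
Ligands are named alphabetically: hydroxo before iodo before pyridine.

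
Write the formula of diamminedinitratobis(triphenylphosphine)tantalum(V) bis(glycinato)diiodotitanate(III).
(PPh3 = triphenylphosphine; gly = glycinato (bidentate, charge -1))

[Ta(NH3)2(NO3)2(PPh3)2][Ti(gly)2I2]3

Cation [Ta…]: ligand charges -2, Ta(V) ⇒ ion charge 3+.
Anion [Ti…]: ligand charges -4, Ti(III) ⇒ ion charge 1−.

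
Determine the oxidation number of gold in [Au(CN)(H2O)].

+1

No counter-ion: the bracketed complex is neutral.
Ligand charges: 1×CN = -1; 1×H2O neutral; sum -1.
Au + (-1) = 0 ⇒ Au is +1.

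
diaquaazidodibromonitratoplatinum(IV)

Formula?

[PtBr2(H2O)2(N3)(NO3)]

Ligands: 1 nitrato (NO3, -1), 2 bromo (Br, -1), 1 azido (N3, -1), 2 aqua (H2O, neutral). Ligand charge sum = -4.
With Pt in oxidation state +4, the complex ion is [Pt...].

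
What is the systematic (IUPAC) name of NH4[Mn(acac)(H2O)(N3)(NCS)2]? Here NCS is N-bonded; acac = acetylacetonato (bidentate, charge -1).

ammonium (acetylacetonato)aquaazidodiisothiocyanatomanganate(III)

The 1 ammonium counter-ion carries a total charge of +1, so each complex ion is 1−.
Ligand charges: 1×azido (-1 each), 2×isothiocyanato (-1 each), 1×aqua (neutral), 1×acetylacetonato (-1 each); total -4. So Mn + (-4) = 1−, giving Mn = +3.
The complex ion is anionic, so manganese takes the -ate form manganate(III).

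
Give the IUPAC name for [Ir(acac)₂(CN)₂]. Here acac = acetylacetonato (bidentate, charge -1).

bis(acetylacetonato)dicyanoiridium(IV)

There is no counter-ion, so the complex is neutral overall.
Ligand charges: 2×cyano (-1 each), 2×acetylacetonato (-1 each); total -4. So Ir + (-4) = 0, giving Ir = +4.
Ligands are named alphabetically: acetylacetonato before cyano.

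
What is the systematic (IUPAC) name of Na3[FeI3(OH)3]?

sodium trihydroxotriiodoferrate(III)

The 3 sodium counter-ions carry a total charge of +3, so each complex ion is 3−.
Ligand charges: 3×iodo (-1 each), 3×hydroxo (-1 each); total -6. So Fe + (-6) = 3−, giving Fe = +3.
The complex ion is anionic, so iron takes the -ate form ferrate(III).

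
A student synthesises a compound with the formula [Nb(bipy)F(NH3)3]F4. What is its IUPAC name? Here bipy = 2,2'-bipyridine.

The 4 fluoride counter-ions carry a total charge of -4, so each complex ion is 4+.
Ligand charges: 1×fluoro (-1 each), 3×ammine (neutral), 1×2,2'-bipyridine (neutral); total -1. So Nb + (-1) = 4+, giving Nb = +5.
Ligands are named alphabetically: ammine before bipyridine before fluoro.

triammine(2,2'-bipyridine)fluoroniobium(V) fluoride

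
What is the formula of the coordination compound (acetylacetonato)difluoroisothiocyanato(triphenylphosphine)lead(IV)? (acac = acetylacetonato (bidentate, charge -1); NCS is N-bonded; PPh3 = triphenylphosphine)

[Pb(acac)F2(NCS)(PPh3)]

Ligands: 2 fluoro (F, -1), 1 acetylacetonato (acac, -1), 1 isothiocyanato (NCS, -1), 1 triphenylphosphine (PPh3, neutral). Ligand charge sum = -4.
With Pb in oxidation state +4, the complex ion is [Pb...].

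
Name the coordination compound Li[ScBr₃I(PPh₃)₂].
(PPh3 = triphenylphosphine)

lithium tribromoiodobis(triphenylphosphine)scandate(III)

The 1 lithium counter-ion carries a total charge of +1, so each complex ion is 1−.
Ligand charges: 3×bromo (-1 each), 1×iodo (-1 each), 2×triphenylphosphine (neutral); total -4. So Sc + (-4) = 1−, giving Sc = +3.
Ligands are named alphabetically: bromo before iodo before triphenylphosphine.
The complex ion is anionic, so scandium takes the -ate form scandate(III).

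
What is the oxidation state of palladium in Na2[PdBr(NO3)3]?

2 sodium outside the brackets (+1 each) → the complex ion is 2−.
Ligand charges: 3×NO3 = -3; 1×Br = -1; sum -4.
Pd + (-4) = 2− ⇒ Pd is +2.

+2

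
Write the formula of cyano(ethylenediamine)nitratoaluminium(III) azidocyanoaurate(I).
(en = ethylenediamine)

[Al(CN)(en)(NO3)][Au(CN)(N3)]

Cation [Al…]: ligand charges -2, Al(III) ⇒ ion charge 1+.
Anion [Au…]: ligand charges -2, Au(I) ⇒ ion charge 1−.
One 1+ cation balances one 1− anion.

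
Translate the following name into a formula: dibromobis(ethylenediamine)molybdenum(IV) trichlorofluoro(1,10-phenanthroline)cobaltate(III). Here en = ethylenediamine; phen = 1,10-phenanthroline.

[MoBr2(en)2][CoCl3F(phen)]2

Cation [Mo…]: ligand charges -2, Mo(IV) ⇒ ion charge 2+.
Anion [Co…]: ligand charges -4, Co(III) ⇒ ion charge 1−.
One 2+ cation requires 2 of the 1− anion.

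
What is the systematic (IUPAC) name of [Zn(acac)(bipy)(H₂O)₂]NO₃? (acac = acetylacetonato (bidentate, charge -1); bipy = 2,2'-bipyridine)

The 1 nitrate counter-ion carries a total charge of -1, so each complex ion is 1+.
Ligand charges: 2×aqua (neutral), 1×acetylacetonato (-1 each), 1×2,2'-bipyridine (neutral); total -1. So Zn + (-1) = 1+, giving Zn = +2.
Ligands are named alphabetically: acetylacetonato before aqua before bipyridine.

(acetylacetonato)diaqua(2,2'-bipyridine)zinc(II) nitrate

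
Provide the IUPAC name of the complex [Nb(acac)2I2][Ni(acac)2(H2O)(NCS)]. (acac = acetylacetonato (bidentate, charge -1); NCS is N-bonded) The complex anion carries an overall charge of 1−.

bis(acetylacetonato)diiodoniobium(V) bis(acetylacetonato)aquaisothiocyanatonickelate(II)

The complex anion is given as 1−; its ligand charges sum to -3, so Ni = +2.
A 1:1 salt means the cation carries the equal and opposite charge, 1+.
Cation: ligand charges sum to -4; for the ion to be 1+, Nb = +5.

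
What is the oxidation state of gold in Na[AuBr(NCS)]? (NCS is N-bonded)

+1

1 sodium outside the brackets (+1 each) → the complex ion is 1−.
Ligand charges: 1×NCS = -1; 1×Br = -1; sum -2.
Au + (-2) = 1− ⇒ Au is +1.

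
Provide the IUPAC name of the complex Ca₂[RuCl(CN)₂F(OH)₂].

calcium chlorodicyanofluorodihydroxoruthenate(II)

The 2 calcium counter-ions carry a total charge of +4, so each complex ion is 4−.
Ligand charges: 1×fluoro (-1 each), 2×cyano (-1 each), 1×chloro (-1 each), 2×hydroxo (-1 each); total -6. So Ru + (-6) = 4−, giving Ru = +2.
Ligands are named alphabetically: chloro before cyano before fluoro before hydroxo.
The complex ion is anionic, so ruthenium takes the -ate form ruthenate(II).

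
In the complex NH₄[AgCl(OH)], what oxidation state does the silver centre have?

1 ammonium outside the brackets (+1 each) → the complex ion is 1−.
Ligand charges: 1×Cl = -1; 1×OH = -1; sum -2.
Ag + (-2) = 1− ⇒ Ag is +1.

+1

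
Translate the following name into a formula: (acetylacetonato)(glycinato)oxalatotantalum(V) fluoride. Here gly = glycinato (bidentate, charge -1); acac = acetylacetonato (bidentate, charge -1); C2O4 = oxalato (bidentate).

[Ta(acac)(C2O4)(gly)]F

Ligands: 1 glycinato (gly, -1), 1 acetylacetonato (acac, -1), 1 oxalato (C2O4, -2). Ligand charge sum = -4.
With Ta in oxidation state +5, the complex ion is [Ta...]^1+.
Charge balance with fluoride (-1) requires 1 complex ion per 1 fluoride.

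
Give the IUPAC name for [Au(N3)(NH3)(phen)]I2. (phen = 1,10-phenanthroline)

The 2 iodide counter-ions carry a total charge of -2, so each complex ion is 2+.
Ligand charges: 1×azido (-1 each), 1×1,10-phenanthroline (neutral), 1×ammine (neutral); total -1. So Au + (-1) = 2+, giving Au = +3.
Ligands are named alphabetically: ammine before azido before phenanthroline.

ammineazido(1,10-phenanthroline)gold(III) iodide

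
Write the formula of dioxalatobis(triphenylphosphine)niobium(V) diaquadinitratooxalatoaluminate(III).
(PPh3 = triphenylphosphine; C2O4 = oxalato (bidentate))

Cation [Nb…]: ligand charges -4, Nb(V) ⇒ ion charge 1+.
Anion [Al…]: ligand charges -4, Al(III) ⇒ ion charge 1−.
One 1+ cation balances one 1− anion.

[Nb(C2O4)2(PPh3)2][Al(C2O4)(H2O)2(NO3)2]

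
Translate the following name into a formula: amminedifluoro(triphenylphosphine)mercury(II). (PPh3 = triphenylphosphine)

[HgF2(NH3)(PPh3)]

Ligands: 1 ammine (NH3, neutral), 2 fluoro (F, -1), 1 triphenylphosphine (PPh3, neutral). Ligand charge sum = -2.
With Hg in oxidation state +2, the complex ion is [Hg...].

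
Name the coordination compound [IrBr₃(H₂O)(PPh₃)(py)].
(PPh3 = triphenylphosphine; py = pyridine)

There is no counter-ion, so the complex is neutral overall.
Ligand charges: 3×bromo (-1 each), 1×aqua (neutral), 1×triphenylphosphine (neutral), 1×pyridine (neutral); total -3. So Ir + (-3) = 0, giving Ir = +3.
Ligands are named alphabetically: aqua before bromo before pyridine before triphenylphosphine.

aquatribromo(pyridine)(triphenylphosphine)iridium(III)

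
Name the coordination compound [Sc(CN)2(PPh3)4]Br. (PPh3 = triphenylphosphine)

The 1 bromide counter-ion carries a total charge of -1, so each complex ion is 1+.
Ligand charges: 4×triphenylphosphine (neutral), 2×cyano (-1 each); total -2. So Sc + (-2) = 1+, giving Sc = +3.
Ligands are named alphabetically: cyano before triphenylphosphine.

dicyanotetrakis(triphenylphosphine)scandium(III) bromide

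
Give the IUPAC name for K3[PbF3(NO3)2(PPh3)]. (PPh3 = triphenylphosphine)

The 3 potassium counter-ions carry a total charge of +3, so each complex ion is 3−.
Ligand charges: 3×fluoro (-1 each), 2×nitrato (-1 each), 1×triphenylphosphine (neutral); total -5. So Pb + (-5) = 3−, giving Pb = +2.
The complex ion is anionic, so lead takes the -ate form plumbate(II).

potassium trifluorodinitrato(triphenylphosphine)plumbate(II)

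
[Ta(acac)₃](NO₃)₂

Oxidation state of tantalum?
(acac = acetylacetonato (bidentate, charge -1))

+5

2 nitrate outside the brackets (-1 each) → the complex ion is 2+.
Ligand charges: 3×acac = -3; sum -3.
Ta + (-3) = 2+ ⇒ Ta is +5.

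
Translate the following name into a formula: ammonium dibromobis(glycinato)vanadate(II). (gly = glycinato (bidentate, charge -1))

(NH4)2[VBr2(gly)2]

Ligands: 2 glycinato (gly, -1), 2 bromo (Br, -1). Ligand charge sum = -4.
With V in oxidation state +2, the complex ion is [V...]^2−.
Charge balance with ammonium (+1) requires 1 complex ion per 2 ammonium.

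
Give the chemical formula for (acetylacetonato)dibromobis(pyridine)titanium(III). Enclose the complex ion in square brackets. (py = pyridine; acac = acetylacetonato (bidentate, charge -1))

Ligands: 2 bromo (Br, -1), 2 pyridine (py, neutral), 1 acetylacetonato (acac, -1). Ligand charge sum = -3.
With Ti in oxidation state +3, the complex ion is [Ti...].

[Ti(acac)Br2(py)2]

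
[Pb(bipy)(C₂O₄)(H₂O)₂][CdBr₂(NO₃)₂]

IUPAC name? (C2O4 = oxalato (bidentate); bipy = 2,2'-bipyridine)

diaqua(2,2'-bipyridine)oxalatolead(IV) dibromodinitratocadmate(II)

Both ions are complex: the cation is named first with the plain metal name, the anion second with the -ate form; each ion's ligands are alphabetised independently.
Cadmium is always +2 in its complexes; the anion's ligand charges sum to -4, so the complex anion is 2−.
A 1:1 salt means the cation carries the equal and opposite charge, 2+.
Cation: ligand charges sum to -2; for the ion to be 2+, Pb = +4.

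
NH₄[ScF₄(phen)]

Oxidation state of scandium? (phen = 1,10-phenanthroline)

+3

1 ammonium outside the brackets (+1 each) → the complex ion is 1−.
Ligand charges: 1×phen neutral; 4×F = -4; sum -4.
Sc + (-4) = 1− ⇒ Sc is +3.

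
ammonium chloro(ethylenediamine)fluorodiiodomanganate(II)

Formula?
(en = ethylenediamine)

(NH4)2[MnCl(en)FI2]

Ligands: 1 fluoro (F, -1), 2 iodo (I, -1), 1 ethylenediamine (en, neutral), 1 chloro (Cl, -1). Ligand charge sum = -4.
With Mn in oxidation state +2, the complex ion is [Mn...]^2−.
Charge balance with ammonium (+1) requires 1 complex ion per 2 ammonium.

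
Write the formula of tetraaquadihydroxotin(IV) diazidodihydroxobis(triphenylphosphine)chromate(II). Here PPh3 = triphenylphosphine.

Cation [Sn…]: ligand charges -2, Sn(IV) ⇒ ion charge 2+.
Anion [Cr…]: ligand charges -4, Cr(II) ⇒ ion charge 2−.
One 2+ cation balances one 2− anion.

[Sn(H2O)4(OH)2][Cr(N3)2(OH)2(PPh3)2]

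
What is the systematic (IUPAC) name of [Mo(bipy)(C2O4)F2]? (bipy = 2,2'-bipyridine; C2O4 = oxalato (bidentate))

There is no counter-ion, so the complex is neutral overall.
Ligand charges: 2×fluoro (-1 each), 1×2,2'-bipyridine (neutral), 1×oxalato (-2 each); total -4. So Mo + (-4) = 0, giving Mo = +4.
Ligands are named alphabetically: bipyridine before fluoro before oxalato.

(2,2'-bipyridine)difluorooxalatomolybdenum(IV)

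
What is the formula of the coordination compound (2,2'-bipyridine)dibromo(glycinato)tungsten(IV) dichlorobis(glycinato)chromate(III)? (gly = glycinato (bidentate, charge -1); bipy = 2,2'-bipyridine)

[W(bipy)Br2(gly)][CrCl2(gly)2]

Cation [W…]: ligand charges -3, W(IV) ⇒ ion charge 1+.
Anion [Cr…]: ligand charges -4, Cr(III) ⇒ ion charge 1−.
One 1+ cation balances one 1− anion.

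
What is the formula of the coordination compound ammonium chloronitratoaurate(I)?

NH4[AuCl(NO3)]

Ligands: 1 chloro (Cl, -1), 1 nitrato (NO3, -1). Ligand charge sum = -2.
With Au in oxidation state +1, the complex ion is [Au...]^1−.
Charge balance with ammonium (+1) requires 1 complex ion per 1 ammonium.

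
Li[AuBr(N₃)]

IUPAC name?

lithium azidobromoaurate(I)

The 1 lithium counter-ion carries a total charge of +1, so each complex ion is 1−.
Ligand charges: 1×azido (-1 each), 1×bromo (-1 each); total -2. So Au + (-2) = 1−, giving Au = +1.
The complex ion is anionic, so gold takes the -ate form aurate(I).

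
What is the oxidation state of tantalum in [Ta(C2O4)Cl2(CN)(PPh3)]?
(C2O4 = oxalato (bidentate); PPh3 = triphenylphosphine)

No counter-ion: the bracketed complex is neutral.
Ligand charges: 1×CN = -1; 1×C2O4 = -2; 2×Cl = -2; 1×PPh3 neutral; sum -5.
Ta + (-5) = 0 ⇒ Ta is +5.

+5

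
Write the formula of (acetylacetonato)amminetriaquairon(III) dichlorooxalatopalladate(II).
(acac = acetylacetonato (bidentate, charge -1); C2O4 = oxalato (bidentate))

Cation [Fe…]: ligand charges -1, Fe(III) ⇒ ion charge 2+.
Anion [Pd…]: ligand charges -4, Pd(II) ⇒ ion charge 2−.
One 2+ cation balances one 2− anion.

[Fe(acac)(H2O)3(NH3)][Pd(C2O4)Cl2]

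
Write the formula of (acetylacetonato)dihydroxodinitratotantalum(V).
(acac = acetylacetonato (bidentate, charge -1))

[Ta(acac)(NO3)2(OH)2]

Ligands: 2 hydroxo (OH, -1), 1 acetylacetonato (acac, -1), 2 nitrato (NO3, -1). Ligand charge sum = -5.
With Ta in oxidation state +5, the complex ion is [Ta...].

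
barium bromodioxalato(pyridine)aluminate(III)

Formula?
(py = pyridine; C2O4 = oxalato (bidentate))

Ba[AlBr(C2O4)2(py)]

Ligands: 1 pyridine (py, neutral), 2 oxalato (C2O4, -2), 1 bromo (Br, -1). Ligand charge sum = -5.
With Al in oxidation state +3, the complex ion is [Al...]^2−.
Charge balance with barium (+2) requires 1 complex ion per 1 barium.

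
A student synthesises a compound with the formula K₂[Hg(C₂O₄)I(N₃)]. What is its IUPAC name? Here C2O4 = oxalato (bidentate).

potassium azidoiodooxalatomercurate(II)

The 2 potassium counter-ions carry a total charge of +2, so each complex ion is 2−.
Ligand charges: 1×oxalato (-2 each), 1×iodo (-1 each), 1×azido (-1 each); total -4. So Hg + (-4) = 2−, giving Hg = +2.
Ligands are named alphabetically: azido before iodo before oxalato.
The complex ion is anionic, so mercury takes the -ate form mercurate(II).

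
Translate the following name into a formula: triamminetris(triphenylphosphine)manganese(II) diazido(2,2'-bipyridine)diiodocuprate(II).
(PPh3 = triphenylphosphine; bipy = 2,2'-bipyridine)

[Mn(NH3)3(PPh3)3][Cu(bipy)I2(N3)2]

Cation [Mn…]: ligand charges 0, Mn(II) ⇒ ion charge 2+.
Anion [Cu…]: ligand charges -4, Cu(II) ⇒ ion charge 2−.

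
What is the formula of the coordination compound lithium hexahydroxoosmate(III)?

Li3[Os(OH)6]

Ligands: 6 hydroxo (OH, -1). Ligand charge sum = -6.
Charge balance with lithium (+1) requires 1 complex ion per 3 lithium.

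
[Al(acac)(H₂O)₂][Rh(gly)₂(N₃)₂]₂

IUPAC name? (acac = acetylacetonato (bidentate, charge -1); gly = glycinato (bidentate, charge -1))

(acetylacetonato)diaquaaluminium(III) diazidobis(glycinato)rhodate(III)

Aluminium is always +3 in its complexes; the cation's ligand charges sum to -1, so the complex cation is 2+.
With 2 anions per cation, each anion must be 2/2 = 1−.
Anion: ligand charges sum to -4; for the ion to be 1−, Rh = +3.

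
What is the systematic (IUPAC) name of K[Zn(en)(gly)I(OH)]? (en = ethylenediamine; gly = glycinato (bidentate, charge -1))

The 1 potassium counter-ion carries a total charge of +1, so each complex ion is 1−.
Ligand charges: 1×ethylenediamine (neutral), 1×iodo (-1 each), 1×hydroxo (-1 each), 1×glycinato (-1 each); total -3. So Zn + (-3) = 1−, giving Zn = +2.
Ligands are named alphabetically: ethylenediamine before glycinato before hydroxo before iodo.
The complex ion is anionic, so zinc takes the -ate form zincate(II).

potassium (ethylenediamine)(glycinato)hydroxoiodozincate(II)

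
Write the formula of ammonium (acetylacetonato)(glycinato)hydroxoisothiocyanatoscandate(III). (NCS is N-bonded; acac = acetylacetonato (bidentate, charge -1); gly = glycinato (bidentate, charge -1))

Ligands: 1 isothiocyanato (NCS, -1), 1 acetylacetonato (acac, -1), 1 hydroxo (OH, -1), 1 glycinato (gly, -1). Ligand charge sum = -4.
Charge balance with ammonium (+1) requires 1 complex ion per 1 ammonium.

NH4[Sc(acac)(gly)(NCS)(OH)]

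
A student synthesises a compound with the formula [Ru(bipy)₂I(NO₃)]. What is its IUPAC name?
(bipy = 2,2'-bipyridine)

There is no counter-ion, so the complex is neutral overall.
Ligand charges: 1×nitrato (-1 each), 1×iodo (-1 each), 2×2,2'-bipyridine (neutral); total -2. So Ru + (-2) = 0, giving Ru = +2.
Ligands are named alphabetically: bipyridine before iodo before nitrato.

bis(2,2'-bipyridine)iodonitratoruthenium(II)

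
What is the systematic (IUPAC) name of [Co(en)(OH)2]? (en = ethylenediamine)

There is no counter-ion, so the complex is neutral overall.
Ligand charges: 1×ethylenediamine (neutral), 2×hydroxo (-1 each); total -2. So Co + (-2) = 0, giving Co = +2.
Ligands are named alphabetically: ethylenediamine before hydroxo.

(ethylenediamine)dihydroxocobalt(II)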